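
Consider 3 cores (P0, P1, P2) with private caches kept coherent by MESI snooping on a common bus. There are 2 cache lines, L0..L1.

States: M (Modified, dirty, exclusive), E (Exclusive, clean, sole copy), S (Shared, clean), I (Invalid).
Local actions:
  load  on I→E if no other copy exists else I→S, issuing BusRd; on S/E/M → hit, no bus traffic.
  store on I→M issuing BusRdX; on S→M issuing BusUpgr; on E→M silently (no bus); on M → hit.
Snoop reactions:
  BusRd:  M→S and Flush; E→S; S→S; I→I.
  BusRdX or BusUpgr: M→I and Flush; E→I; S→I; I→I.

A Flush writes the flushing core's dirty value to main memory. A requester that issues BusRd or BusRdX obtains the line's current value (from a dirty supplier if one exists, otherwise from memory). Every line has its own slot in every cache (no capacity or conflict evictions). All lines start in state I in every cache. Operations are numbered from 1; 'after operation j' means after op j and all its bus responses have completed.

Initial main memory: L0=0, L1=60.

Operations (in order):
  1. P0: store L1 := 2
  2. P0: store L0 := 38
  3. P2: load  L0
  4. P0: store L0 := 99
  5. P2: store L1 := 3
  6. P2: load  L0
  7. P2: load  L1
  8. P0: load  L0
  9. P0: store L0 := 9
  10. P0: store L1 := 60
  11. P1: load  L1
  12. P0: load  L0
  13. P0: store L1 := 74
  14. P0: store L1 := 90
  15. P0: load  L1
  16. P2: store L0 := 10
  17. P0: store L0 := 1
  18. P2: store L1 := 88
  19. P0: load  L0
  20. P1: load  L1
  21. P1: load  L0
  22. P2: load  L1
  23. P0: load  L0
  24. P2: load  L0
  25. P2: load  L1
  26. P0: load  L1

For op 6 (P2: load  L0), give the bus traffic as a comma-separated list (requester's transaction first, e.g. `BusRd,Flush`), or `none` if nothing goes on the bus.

bus = BusRd,Flush

  op1 P0: store L1 := 2 → M/I/I on L1; bus BusRdX; mem=60
  op2 P0: store L0 := 38 → M/I/I on L0; bus BusRdX; mem=0
  op3 P2: load  L0 → S/I/S on L0; bus BusRd Flush; mem=38
  op4 P0: store L0 := 99 → M/I/I on L0; bus BusUpgr; mem=38
  op5 P2: store L1 := 3 → I/I/M on L1; bus BusRdX Flush; mem=2
  op6 P2: load  L0 → S/I/S on L0; bus BusRd Flush; mem=99
  op7 P2: load  L1 → I/I/M on L1; bus (none); mem=2
  op8 P0: load  L0 → S/I/S on L0; bus (none); mem=99
  op9 P0: store L0 := 9 → M/I/I on L0; bus BusUpgr; mem=99
  op10 P0: store L1 := 60 → M/I/I on L1; bus BusRdX Flush; mem=3
  op11 P1: load  L1 → S/S/I on L1; bus BusRd Flush; mem=60
  op12 P0: load  L0 → M/I/I on L0; bus (none); mem=99
  op13 P0: store L1 := 74 → M/I/I on L1; bus BusUpgr; mem=60
  op14 P0: store L1 := 90 → M/I/I on L1; bus (none); mem=60
  op15 P0: load  L1 → M/I/I on L1; bus (none); mem=60
  op16 P2: store L0 := 10 → I/I/M on L0; bus BusRdX Flush; mem=9
  op17 P0: store L0 := 1 → M/I/I on L0; bus BusRdX Flush; mem=10
  op18 P2: store L1 := 88 → I/I/M on L1; bus BusRdX Flush; mem=90
  op19 P0: load  L0 → M/I/I on L0; bus (none); mem=10
  op20 P1: load  L1 → I/S/S on L1; bus BusRd Flush; mem=88
  op21 P1: load  L0 → S/S/I on L0; bus BusRd Flush; mem=1
  op22 P2: load  L1 → I/S/S on L1; bus (none); mem=88
  op23 P0: load  L0 → S/S/I on L0; bus (none); mem=1
  op24 P2: load  L0 → S/S/S on L0; bus BusRd; mem=1
  op25 P2: load  L1 → I/S/S on L1; bus (none); mem=88
  op26 P0: load  L1 → S/S/S on L1; bus BusRd; mem=88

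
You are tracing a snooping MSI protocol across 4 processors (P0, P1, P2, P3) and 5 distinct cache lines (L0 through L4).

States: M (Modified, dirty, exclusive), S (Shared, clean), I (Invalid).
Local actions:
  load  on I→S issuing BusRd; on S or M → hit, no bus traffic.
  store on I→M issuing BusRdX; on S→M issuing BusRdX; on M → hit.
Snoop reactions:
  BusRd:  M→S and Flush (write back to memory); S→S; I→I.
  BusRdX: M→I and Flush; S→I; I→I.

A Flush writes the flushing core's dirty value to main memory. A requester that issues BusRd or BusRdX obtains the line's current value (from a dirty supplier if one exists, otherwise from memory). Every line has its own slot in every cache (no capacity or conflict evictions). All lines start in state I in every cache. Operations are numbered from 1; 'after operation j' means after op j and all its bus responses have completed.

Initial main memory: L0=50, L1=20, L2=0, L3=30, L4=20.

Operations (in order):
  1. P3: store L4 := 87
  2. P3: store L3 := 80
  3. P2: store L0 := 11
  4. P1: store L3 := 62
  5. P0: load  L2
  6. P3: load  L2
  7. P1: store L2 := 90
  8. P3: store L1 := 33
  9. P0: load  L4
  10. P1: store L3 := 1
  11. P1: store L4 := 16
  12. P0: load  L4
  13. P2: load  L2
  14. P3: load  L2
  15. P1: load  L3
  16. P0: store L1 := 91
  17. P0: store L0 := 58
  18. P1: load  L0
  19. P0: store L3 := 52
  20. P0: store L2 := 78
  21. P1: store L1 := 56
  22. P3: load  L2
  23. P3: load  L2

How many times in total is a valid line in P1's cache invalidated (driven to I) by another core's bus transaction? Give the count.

  op1 P3: store L4 := 87 → I/I/I/M on L4; bus BusRdX; mem=20
  op2 P3: store L3 := 80 → I/I/I/M on L3; bus BusRdX; mem=30
  op3 P2: store L0 := 11 → I/I/M/I on L0; bus BusRdX; mem=50
  op4 P1: store L3 := 62 → I/M/I/I on L3; bus BusRdX Flush; mem=80
  op5 P0: load  L2 → S/I/I/I on L2; bus BusRd; mem=0
  op6 P3: load  L2 → S/I/I/S on L2; bus BusRd; mem=0
  op7 P1: store L2 := 90 → I/M/I/I on L2; bus BusRdX; mem=0
  op8 P3: store L1 := 33 → I/I/I/M on L1; bus BusRdX; mem=20
  op9 P0: load  L4 → S/I/I/S on L4; bus BusRd Flush; mem=87
  op10 P1: store L3 := 1 → I/M/I/I on L3; bus (none); mem=80
  op11 P1: store L4 := 16 → I/M/I/I on L4; bus BusRdX; mem=87
  op12 P0: load  L4 → S/S/I/I on L4; bus BusRd Flush; mem=16
  op13 P2: load  L2 → I/S/S/I on L2; bus BusRd Flush; mem=90
  op14 P3: load  L2 → I/S/S/S on L2; bus BusRd; mem=90
  op15 P1: load  L3 → I/M/I/I on L3; bus (none); mem=80
  op16 P0: store L1 := 91 → M/I/I/I on L1; bus BusRdX Flush; mem=33
  op17 P0: store L0 := 58 → M/I/I/I on L0; bus BusRdX Flush; mem=11
  op18 P1: load  L0 → S/S/I/I on L0; bus BusRd Flush; mem=58
  op19 P0: store L3 := 52 → M/I/I/I on L3; bus BusRdX Flush; mem=1
  op20 P0: store L2 := 78 → M/I/I/I on L2; bus BusRdX; mem=90
  op21 P1: store L1 := 56 → I/M/I/I on L1; bus BusRdX Flush; mem=91
  op22 P3: load  L2 → S/I/I/S on L2; bus BusRd Flush; mem=78
  op23 P3: load  L2 → S/I/I/S on L2; bus (none); mem=78

invalidations = 2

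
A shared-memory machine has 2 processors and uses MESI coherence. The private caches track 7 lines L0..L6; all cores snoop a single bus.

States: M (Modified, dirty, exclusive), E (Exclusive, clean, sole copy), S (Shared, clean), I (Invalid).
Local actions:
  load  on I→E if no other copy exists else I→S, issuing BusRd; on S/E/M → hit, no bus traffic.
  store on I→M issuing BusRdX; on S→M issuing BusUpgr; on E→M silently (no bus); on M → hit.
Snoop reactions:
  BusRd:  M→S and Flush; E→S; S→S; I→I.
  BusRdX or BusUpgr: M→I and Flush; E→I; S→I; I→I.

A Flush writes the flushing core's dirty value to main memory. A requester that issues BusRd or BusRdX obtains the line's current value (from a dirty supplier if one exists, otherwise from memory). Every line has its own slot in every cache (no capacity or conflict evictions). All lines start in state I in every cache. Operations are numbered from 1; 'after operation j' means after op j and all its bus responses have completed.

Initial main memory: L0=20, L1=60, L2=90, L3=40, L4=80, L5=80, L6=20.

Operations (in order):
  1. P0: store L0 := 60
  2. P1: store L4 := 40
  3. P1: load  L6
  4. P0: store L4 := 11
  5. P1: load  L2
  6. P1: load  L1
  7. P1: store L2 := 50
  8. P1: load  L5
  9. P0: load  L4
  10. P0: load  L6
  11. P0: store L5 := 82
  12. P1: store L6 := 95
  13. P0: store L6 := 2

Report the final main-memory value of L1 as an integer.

  op1 P0: store L0 := 60 → M/I on L0; bus BusRdX; mem=20
  op2 P1: store L4 := 40 → I/M on L4; bus BusRdX; mem=80
  op3 P1: load  L6 → I/E on L6; bus BusRd; mem=20
  op4 P0: store L4 := 11 → M/I on L4; bus BusRdX Flush; mem=40
  op5 P1: load  L2 → I/E on L2; bus BusRd; mem=90
  op6 P1: load  L1 → I/E on L1; bus BusRd; mem=60
  op7 P1: store L2 := 50 → I/M on L2; bus (none); mem=90
  op8 P1: load  L5 → I/E on L5; bus BusRd; mem=80
  op9 P0: load  L4 → M/I on L4; bus (none); mem=40
  op10 P0: load  L6 → S/S on L6; bus BusRd; mem=20
  op11 P0: store L5 := 82 → M/I on L5; bus BusRdX; mem=80
  op12 P1: store L6 := 95 → I/M on L6; bus BusUpgr; mem=20
  op13 P0: store L6 := 2 → M/I on L6; bus BusRdX Flush; mem=95

memory[L1] = 60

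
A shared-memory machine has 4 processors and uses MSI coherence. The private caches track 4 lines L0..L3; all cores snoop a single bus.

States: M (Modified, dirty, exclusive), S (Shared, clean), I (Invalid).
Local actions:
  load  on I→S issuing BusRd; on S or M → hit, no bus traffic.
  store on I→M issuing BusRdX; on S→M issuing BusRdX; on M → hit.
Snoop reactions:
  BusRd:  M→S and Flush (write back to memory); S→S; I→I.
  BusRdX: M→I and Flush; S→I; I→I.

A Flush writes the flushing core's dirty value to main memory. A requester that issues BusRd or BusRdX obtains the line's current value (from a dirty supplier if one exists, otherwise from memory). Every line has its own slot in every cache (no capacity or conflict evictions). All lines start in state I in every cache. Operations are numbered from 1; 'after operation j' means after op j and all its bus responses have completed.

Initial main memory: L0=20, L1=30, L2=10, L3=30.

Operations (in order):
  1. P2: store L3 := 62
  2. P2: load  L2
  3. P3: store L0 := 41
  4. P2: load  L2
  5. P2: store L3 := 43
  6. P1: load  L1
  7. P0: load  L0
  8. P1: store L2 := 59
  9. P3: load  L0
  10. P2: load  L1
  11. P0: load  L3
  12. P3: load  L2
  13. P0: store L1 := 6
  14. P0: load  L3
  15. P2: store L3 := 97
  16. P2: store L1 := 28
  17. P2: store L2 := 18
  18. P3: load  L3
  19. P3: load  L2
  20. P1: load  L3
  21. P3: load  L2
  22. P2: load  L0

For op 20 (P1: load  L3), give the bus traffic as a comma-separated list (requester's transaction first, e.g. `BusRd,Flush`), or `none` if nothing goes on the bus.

1. P2: store L3 := 62  bus=[BusRdX]  L3: P0=I P1=I P2=M P3=I  mem[L3]=30
2. P2: load  L2  bus=[BusRd]  L2: P0=I P1=I P2=S P3=I  mem[L2]=10
3. P3: store L0 := 41  bus=[BusRdX]  L0: P0=I P1=I P2=I P3=M  mem[L0]=20
4. P2: load  L2  bus=[-]  L2: P0=I P1=I P2=S P3=I  mem[L2]=10
5. P2: store L3 := 43  bus=[-]  L3: P0=I P1=I P2=M P3=I  mem[L3]=30
6. P1: load  L1  bus=[BusRd]  L1: P0=I P1=S P2=I P3=I  mem[L1]=30
7. P0: load  L0  bus=[BusRd,Flush]  L0: P0=S P1=I P2=I P3=S  mem[L0]=41
8. P1: store L2 := 59  bus=[BusRdX]  L2: P0=I P1=M P2=I P3=I  mem[L2]=10
9. P3: load  L0  bus=[-]  L0: P0=S P1=I P2=I P3=S  mem[L0]=41
10. P2: load  L1  bus=[BusRd]  L1: P0=I P1=S P2=S P3=I  mem[L1]=30
11. P0: load  L3  bus=[BusRd,Flush]  L3: P0=S P1=I P2=S P3=I  mem[L3]=43
12. P3: load  L2  bus=[BusRd,Flush]  L2: P0=I P1=S P2=I P3=S  mem[L2]=59
13. P0: store L1 := 6  bus=[BusRdX]  L1: P0=M P1=I P2=I P3=I  mem[L1]=30
14. P0: load  L3  bus=[-]  L3: P0=S P1=I P2=S P3=I  mem[L3]=43
15. P2: store L3 := 97  bus=[BusRdX]  L3: P0=I P1=I P2=M P3=I  mem[L3]=43
16. P2: store L1 := 28  bus=[BusRdX,Flush]  L1: P0=I P1=I P2=M P3=I  mem[L1]=6
17. P2: store L2 := 18  bus=[BusRdX]  L2: P0=I P1=I P2=M P3=I  mem[L2]=59
18. P3: load  L3  bus=[BusRd,Flush]  L3: P0=I P1=I P2=S P3=S  mem[L3]=97
19. P3: load  L2  bus=[BusRd,Flush]  L2: P0=I P1=I P2=S P3=S  mem[L2]=18
20. P1: load  L3  bus=[BusRd]  L3: P0=I P1=S P2=S P3=S  mem[L3]=97
21. P3: load  L2  bus=[-]  L2: P0=I P1=I P2=S P3=S  mem[L2]=18
22. P2: load  L0  bus=[BusRd]  L0: P0=S P1=I P2=S P3=S  mem[L0]=41

bus = BusRd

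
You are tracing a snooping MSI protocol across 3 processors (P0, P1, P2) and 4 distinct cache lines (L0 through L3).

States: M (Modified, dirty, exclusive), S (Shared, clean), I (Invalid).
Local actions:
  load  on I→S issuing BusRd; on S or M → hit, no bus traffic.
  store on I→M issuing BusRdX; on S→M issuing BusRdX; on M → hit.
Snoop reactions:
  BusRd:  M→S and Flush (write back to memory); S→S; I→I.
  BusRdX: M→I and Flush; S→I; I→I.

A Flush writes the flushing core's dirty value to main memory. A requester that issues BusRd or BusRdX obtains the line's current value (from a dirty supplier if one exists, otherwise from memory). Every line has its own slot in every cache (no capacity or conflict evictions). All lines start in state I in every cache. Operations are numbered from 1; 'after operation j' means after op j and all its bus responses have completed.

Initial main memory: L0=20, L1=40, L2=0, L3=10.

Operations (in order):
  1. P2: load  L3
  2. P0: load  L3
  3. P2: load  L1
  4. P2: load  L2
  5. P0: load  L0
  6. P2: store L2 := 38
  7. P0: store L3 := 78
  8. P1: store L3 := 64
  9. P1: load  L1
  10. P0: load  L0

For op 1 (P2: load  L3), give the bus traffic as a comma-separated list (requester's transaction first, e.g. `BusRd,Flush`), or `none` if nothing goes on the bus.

1. P2: load  L3  bus=[BusRd]  L3: P0=I P1=I P2=S  mem[L3]=10
2. P0: load  L3  bus=[BusRd]  L3: P0=S P1=I P2=S  mem[L3]=10
3. P2: load  L1  bus=[BusRd]  L1: P0=I P1=I P2=S  mem[L1]=40
4. P2: load  L2  bus=[BusRd]  L2: P0=I P1=I P2=S  mem[L2]=0
5. P0: load  L0  bus=[BusRd]  L0: P0=S P1=I P2=I  mem[L0]=20
6. P2: store L2 := 38  bus=[BusRdX]  L2: P0=I P1=I P2=M  mem[L2]=0
7. P0: store L3 := 78  bus=[BusRdX]  L3: P0=M P1=I P2=I  mem[L3]=10
8. P1: store L3 := 64  bus=[BusRdX,Flush]  L3: P0=I P1=M P2=I  mem[L3]=78
9. P1: load  L1  bus=[BusRd]  L1: P0=I P1=S P2=S  mem[L1]=40
10. P0: load  L0  bus=[-]  L0: P0=S P1=I P2=I  mem[L0]=20

bus = BusRd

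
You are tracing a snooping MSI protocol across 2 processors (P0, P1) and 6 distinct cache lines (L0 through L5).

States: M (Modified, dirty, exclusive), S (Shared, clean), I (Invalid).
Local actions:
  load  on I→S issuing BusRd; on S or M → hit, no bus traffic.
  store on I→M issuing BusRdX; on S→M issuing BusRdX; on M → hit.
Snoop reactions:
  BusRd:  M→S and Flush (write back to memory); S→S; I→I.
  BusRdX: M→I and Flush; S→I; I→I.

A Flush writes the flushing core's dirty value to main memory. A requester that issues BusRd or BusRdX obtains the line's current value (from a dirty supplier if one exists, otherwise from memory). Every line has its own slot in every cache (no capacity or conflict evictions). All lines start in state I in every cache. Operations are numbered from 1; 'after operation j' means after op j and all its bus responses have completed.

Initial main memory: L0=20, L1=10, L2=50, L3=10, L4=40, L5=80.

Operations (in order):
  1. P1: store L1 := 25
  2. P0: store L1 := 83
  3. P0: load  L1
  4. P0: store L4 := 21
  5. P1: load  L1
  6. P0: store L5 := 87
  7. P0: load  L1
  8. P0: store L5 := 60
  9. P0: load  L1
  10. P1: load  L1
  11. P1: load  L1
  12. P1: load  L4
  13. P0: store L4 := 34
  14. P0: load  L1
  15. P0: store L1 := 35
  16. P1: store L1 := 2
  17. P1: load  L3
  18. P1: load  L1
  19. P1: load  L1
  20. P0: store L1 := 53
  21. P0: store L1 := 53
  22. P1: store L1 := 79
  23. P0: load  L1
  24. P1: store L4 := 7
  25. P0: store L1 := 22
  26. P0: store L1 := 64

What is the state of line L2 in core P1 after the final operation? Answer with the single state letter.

state = I

step 1: P1: store L1 := 25  ⟶  IM  (L1)  txn=BusRdX  M[L1]=10
step 2: P0: store L1 := 83  ⟶  MI  (L1)  txn=BusRdX+Flush  M[L1]=25
step 3: P0: load  L1  ⟶  MI  (L1)  txn=∅  M[L1]=25
step 4: P0: store L4 := 21  ⟶  MI  (L4)  txn=BusRdX  M[L4]=40
step 5: P1: load  L1  ⟶  SS  (L1)  txn=BusRd+Flush  M[L1]=83
step 6: P0: store L5 := 87  ⟶  MI  (L5)  txn=BusRdX  M[L5]=80
step 7: P0: load  L1  ⟶  SS  (L1)  txn=∅  M[L1]=83
step 8: P0: store L5 := 60  ⟶  MI  (L5)  txn=∅  M[L5]=80
step 9: P0: load  L1  ⟶  SS  (L1)  txn=∅  M[L1]=83
step 10: P1: load  L1  ⟶  SS  (L1)  txn=∅  M[L1]=83
step 11: P1: load  L1  ⟶  SS  (L1)  txn=∅  M[L1]=83
step 12: P1: load  L4  ⟶  SS  (L4)  txn=BusRd+Flush  M[L4]=21
step 13: P0: store L4 := 34  ⟶  MI  (L4)  txn=BusRdX  M[L4]=21
step 14: P0: load  L1  ⟶  SS  (L1)  txn=∅  M[L1]=83
step 15: P0: store L1 := 35  ⟶  MI  (L1)  txn=BusRdX  M[L1]=83
step 16: P1: store L1 := 2  ⟶  IM  (L1)  txn=BusRdX+Flush  M[L1]=35
step 17: P1: load  L3  ⟶  IS  (L3)  txn=BusRd  M[L3]=10
step 18: P1: load  L1  ⟶  IM  (L1)  txn=∅  M[L1]=35
step 19: P1: load  L1  ⟶  IM  (L1)  txn=∅  M[L1]=35
step 20: P0: store L1 := 53  ⟶  MI  (L1)  txn=BusRdX+Flush  M[L1]=2
step 21: P0: store L1 := 53  ⟶  MI  (L1)  txn=∅  M[L1]=2
step 22: P1: store L1 := 79  ⟶  IM  (L1)  txn=BusRdX+Flush  M[L1]=53
step 23: P0: load  L1  ⟶  SS  (L1)  txn=BusRd+Flush  M[L1]=79
step 24: P1: store L4 := 7  ⟶  IM  (L4)  txn=BusRdX+Flush  M[L4]=34
step 25: P0: store L1 := 22  ⟶  MI  (L1)  txn=BusRdX  M[L1]=79
step 26: P0: store L1 := 64  ⟶  MI  (L1)  txn=∅  M[L1]=79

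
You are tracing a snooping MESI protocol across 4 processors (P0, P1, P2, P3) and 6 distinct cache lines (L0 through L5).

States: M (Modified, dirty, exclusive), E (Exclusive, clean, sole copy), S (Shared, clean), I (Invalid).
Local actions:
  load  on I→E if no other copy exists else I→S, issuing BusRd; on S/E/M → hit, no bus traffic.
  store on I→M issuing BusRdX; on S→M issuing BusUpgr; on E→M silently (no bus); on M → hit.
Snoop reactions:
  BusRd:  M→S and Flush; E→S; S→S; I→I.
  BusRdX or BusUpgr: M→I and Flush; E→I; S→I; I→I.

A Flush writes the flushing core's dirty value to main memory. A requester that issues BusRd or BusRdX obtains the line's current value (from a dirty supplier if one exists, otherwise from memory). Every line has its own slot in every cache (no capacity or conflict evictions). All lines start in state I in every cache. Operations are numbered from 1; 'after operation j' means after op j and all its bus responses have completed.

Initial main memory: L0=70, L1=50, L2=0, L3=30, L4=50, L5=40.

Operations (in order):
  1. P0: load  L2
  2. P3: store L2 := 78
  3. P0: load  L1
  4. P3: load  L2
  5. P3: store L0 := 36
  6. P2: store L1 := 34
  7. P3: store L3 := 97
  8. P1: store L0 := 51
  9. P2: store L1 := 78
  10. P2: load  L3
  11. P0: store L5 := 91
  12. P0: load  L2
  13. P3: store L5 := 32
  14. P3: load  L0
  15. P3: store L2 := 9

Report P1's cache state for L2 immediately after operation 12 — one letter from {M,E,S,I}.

state = I

[1] P0: load  L2 | P0:E(0), P1:I, P2:I, P3:I | bus: BusRd
[2] P3: store L2 := 78 | P0:I, P1:I, P2:I, P3:M(78) | bus: BusRdX
[3] P0: load  L1 | P0:E(50), P1:I, P2:I, P3:I | bus: BusRd
[4] P3: load  L2 | P0:I, P1:I, P2:I, P3:M(78) | bus: none
[5] P3: store L0 := 36 | P0:I, P1:I, P2:I, P3:M(36) | bus: BusRdX
[6] P2: store L1 := 34 | P0:I, P1:I, P2:M(34), P3:I | bus: BusRdX
[7] P3: store L3 := 97 | P0:I, P1:I, P2:I, P3:M(97) | bus: BusRdX
[8] P1: store L0 := 51 | P0:I, P1:M(51), P2:I, P3:I | bus: BusRdX,Flush
[9] P2: store L1 := 78 | P0:I, P1:I, P2:M(78), P3:I | bus: none
[10] P2: load  L3 | P0:I, P1:I, P2:S(97), P3:S(97) | bus: BusRd,Flush
[11] P0: store L5 := 91 | P0:M(91), P1:I, P2:I, P3:I | bus: BusRdX
[12] P0: load  L2 | P0:S(78), P1:I, P2:I, P3:S(78) | bus: BusRd,Flush
[13] P3: store L5 := 32 | P0:I, P1:I, P2:I, P3:M(32) | bus: BusRdX,Flush
[14] P3: load  L0 | P0:I, P1:S(51), P2:I, P3:S(51) | bus: BusRd,Flush
[15] P3: store L2 := 9 | P0:I, P1:I, P2:I, P3:M(9) | bus: BusUpgr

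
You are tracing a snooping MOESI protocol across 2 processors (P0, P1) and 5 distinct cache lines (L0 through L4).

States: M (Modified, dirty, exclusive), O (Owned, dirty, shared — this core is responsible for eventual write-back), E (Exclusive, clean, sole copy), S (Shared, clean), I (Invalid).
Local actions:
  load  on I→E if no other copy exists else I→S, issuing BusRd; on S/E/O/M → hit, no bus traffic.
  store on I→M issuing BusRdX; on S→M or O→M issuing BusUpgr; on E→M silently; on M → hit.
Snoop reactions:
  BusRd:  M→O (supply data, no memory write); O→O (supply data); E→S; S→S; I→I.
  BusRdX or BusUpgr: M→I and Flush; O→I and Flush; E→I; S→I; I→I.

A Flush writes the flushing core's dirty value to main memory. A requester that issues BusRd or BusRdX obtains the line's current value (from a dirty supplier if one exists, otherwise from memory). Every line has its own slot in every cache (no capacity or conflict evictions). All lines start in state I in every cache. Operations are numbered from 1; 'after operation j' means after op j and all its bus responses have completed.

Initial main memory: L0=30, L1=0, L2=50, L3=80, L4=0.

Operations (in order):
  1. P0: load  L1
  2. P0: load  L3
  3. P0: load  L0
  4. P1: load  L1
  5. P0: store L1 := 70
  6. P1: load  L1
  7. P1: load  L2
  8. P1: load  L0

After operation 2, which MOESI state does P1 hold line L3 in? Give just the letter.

1. P0: load  L1  bus=[BusRd]  L1: P0=E P1=I  mem[L1]=0
2. P0: load  L3  bus=[BusRd]  L3: P0=E P1=I  mem[L3]=80
3. P0: load  L0  bus=[BusRd]  L0: P0=E P1=I  mem[L0]=30
4. P1: load  L1  bus=[BusRd]  L1: P0=S P1=S  mem[L1]=0
5. P0: store L1 := 70  bus=[BusUpgr]  L1: P0=M P1=I  mem[L1]=0
6. P1: load  L1  bus=[BusRd]  L1: P0=O P1=S  mem[L1]=0
7. P1: load  L2  bus=[BusRd]  L2: P0=I P1=E  mem[L2]=50
8. P1: load  L0  bus=[BusRd]  L0: P0=S P1=S  mem[L0]=30

state = I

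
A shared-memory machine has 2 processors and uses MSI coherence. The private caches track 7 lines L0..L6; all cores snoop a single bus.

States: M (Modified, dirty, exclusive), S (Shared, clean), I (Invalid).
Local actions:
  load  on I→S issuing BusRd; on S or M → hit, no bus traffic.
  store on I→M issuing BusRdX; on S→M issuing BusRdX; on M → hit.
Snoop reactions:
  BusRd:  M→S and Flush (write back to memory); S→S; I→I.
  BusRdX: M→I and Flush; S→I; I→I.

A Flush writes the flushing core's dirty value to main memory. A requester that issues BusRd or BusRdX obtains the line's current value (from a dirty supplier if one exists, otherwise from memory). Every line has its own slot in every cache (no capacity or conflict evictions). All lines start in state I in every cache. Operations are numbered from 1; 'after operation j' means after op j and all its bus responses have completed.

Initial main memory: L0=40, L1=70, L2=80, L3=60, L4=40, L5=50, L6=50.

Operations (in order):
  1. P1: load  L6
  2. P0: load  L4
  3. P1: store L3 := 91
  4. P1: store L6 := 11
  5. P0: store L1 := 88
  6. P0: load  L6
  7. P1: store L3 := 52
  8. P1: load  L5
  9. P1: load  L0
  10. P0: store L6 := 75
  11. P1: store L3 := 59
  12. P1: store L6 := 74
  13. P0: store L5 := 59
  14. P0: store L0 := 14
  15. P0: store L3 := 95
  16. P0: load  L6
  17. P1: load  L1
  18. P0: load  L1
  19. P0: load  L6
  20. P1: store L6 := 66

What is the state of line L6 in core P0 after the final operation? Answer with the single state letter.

state = I

  op1 P1: load  L6 → I/S on L6; bus BusRd; mem=50
  op2 P0: load  L4 → S/I on L4; bus BusRd; mem=40
  op3 P1: store L3 := 91 → I/M on L3; bus BusRdX; mem=60
  op4 P1: store L6 := 11 → I/M on L6; bus BusRdX; mem=50
  op5 P0: store L1 := 88 → M/I on L1; bus BusRdX; mem=70
  op6 P0: load  L6 → S/S on L6; bus BusRd Flush; mem=11
  op7 P1: store L3 := 52 → I/M on L3; bus (none); mem=60
  op8 P1: load  L5 → I/S on L5; bus BusRd; mem=50
  op9 P1: load  L0 → I/S on L0; bus BusRd; mem=40
  op10 P0: store L6 := 75 → M/I on L6; bus BusRdX; mem=11
  op11 P1: store L3 := 59 → I/M on L3; bus (none); mem=60
  op12 P1: store L6 := 74 → I/M on L6; bus BusRdX Flush; mem=75
  op13 P0: store L5 := 59 → M/I on L5; bus BusRdX; mem=50
  op14 P0: store L0 := 14 → M/I on L0; bus BusRdX; mem=40
  op15 P0: store L3 := 95 → M/I on L3; bus BusRdX Flush; mem=59
  op16 P0: load  L6 → S/S on L6; bus BusRd Flush; mem=74
  op17 P1: load  L1 → S/S on L1; bus BusRd Flush; mem=88
  op18 P0: load  L1 → S/S on L1; bus (none); mem=88
  op19 P0: load  L6 → S/S on L6; bus (none); mem=74
  op20 P1: store L6 := 66 → I/M on L6; bus BusRdX; mem=74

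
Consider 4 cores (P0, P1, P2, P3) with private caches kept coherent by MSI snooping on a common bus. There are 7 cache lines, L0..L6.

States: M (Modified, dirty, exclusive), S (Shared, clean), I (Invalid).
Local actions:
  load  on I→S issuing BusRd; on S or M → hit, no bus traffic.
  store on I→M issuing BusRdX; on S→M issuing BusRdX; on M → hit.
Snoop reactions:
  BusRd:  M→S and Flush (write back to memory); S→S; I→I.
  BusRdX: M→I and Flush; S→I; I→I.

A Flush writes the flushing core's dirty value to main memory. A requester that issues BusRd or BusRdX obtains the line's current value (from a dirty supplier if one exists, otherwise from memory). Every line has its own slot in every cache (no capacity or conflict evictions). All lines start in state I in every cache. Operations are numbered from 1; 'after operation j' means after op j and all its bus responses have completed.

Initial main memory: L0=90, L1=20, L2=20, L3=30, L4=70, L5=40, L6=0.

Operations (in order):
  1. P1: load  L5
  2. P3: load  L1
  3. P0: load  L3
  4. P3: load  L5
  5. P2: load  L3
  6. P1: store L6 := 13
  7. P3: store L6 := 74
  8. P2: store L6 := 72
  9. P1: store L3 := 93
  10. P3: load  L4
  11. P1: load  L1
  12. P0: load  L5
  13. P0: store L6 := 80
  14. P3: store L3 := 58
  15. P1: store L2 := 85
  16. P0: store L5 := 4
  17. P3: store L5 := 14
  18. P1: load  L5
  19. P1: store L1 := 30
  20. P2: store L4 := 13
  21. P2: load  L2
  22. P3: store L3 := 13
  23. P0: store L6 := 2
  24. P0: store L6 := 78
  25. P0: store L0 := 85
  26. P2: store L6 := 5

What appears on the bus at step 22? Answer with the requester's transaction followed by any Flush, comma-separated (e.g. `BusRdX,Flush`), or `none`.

[1] P1: load  L5 | P0:I, P1:S(40), P2:I, P3:I | bus: BusRd
[2] P3: load  L1 | P0:I, P1:I, P2:I, P3:S(20) | bus: BusRd
[3] P0: load  L3 | P0:S(30), P1:I, P2:I, P3:I | bus: BusRd
[4] P3: load  L5 | P0:I, P1:S(40), P2:I, P3:S(40) | bus: BusRd
[5] P2: load  L3 | P0:S(30), P1:I, P2:S(30), P3:I | bus: BusRd
[6] P1: store L6 := 13 | P0:I, P1:M(13), P2:I, P3:I | bus: BusRdX
[7] P3: store L6 := 74 | P0:I, P1:I, P2:I, P3:M(74) | bus: BusRdX,Flush
[8] P2: store L6 := 72 | P0:I, P1:I, P2:M(72), P3:I | bus: BusRdX,Flush
[9] P1: store L3 := 93 | P0:I, P1:M(93), P2:I, P3:I | bus: BusRdX
[10] P3: load  L4 | P0:I, P1:I, P2:I, P3:S(70) | bus: BusRd
[11] P1: load  L1 | P0:I, P1:S(20), P2:I, P3:S(20) | bus: BusRd
[12] P0: load  L5 | P0:S(40), P1:S(40), P2:I, P3:S(40) | bus: BusRd
[13] P0: store L6 := 80 | P0:M(80), P1:I, P2:I, P3:I | bus: BusRdX,Flush
[14] P3: store L3 := 58 | P0:I, P1:I, P2:I, P3:M(58) | bus: BusRdX,Flush
[15] P1: store L2 := 85 | P0:I, P1:M(85), P2:I, P3:I | bus: BusRdX
[16] P0: store L5 := 4 | P0:M(4), P1:I, P2:I, P3:I | bus: BusRdX
[17] P3: store L5 := 14 | P0:I, P1:I, P2:I, P3:M(14) | bus: BusRdX,Flush
[18] P1: load  L5 | P0:I, P1:S(14), P2:I, P3:S(14) | bus: BusRd,Flush
[19] P1: store L1 := 30 | P0:I, P1:M(30), P2:I, P3:I | bus: BusRdX
[20] P2: store L4 := 13 | P0:I, P1:I, P2:M(13), P3:I | bus: BusRdX
[21] P2: load  L2 | P0:I, P1:S(85), P2:S(85), P3:I | bus: BusRd,Flush
[22] P3: store L3 := 13 | P0:I, P1:I, P2:I, P3:M(13) | bus: none
[23] P0: store L6 := 2 | P0:M(2), P1:I, P2:I, P3:I | bus: none
[24] P0: store L6 := 78 | P0:M(78), P1:I, P2:I, P3:I | bus: none
[25] P0: store L0 := 85 | P0:M(85), P1:I, P2:I, P3:I | bus: BusRdX
[26] P2: store L6 := 5 | P0:I, P1:I, P2:M(5), P3:I | bus: BusRdX,Flush

bus = none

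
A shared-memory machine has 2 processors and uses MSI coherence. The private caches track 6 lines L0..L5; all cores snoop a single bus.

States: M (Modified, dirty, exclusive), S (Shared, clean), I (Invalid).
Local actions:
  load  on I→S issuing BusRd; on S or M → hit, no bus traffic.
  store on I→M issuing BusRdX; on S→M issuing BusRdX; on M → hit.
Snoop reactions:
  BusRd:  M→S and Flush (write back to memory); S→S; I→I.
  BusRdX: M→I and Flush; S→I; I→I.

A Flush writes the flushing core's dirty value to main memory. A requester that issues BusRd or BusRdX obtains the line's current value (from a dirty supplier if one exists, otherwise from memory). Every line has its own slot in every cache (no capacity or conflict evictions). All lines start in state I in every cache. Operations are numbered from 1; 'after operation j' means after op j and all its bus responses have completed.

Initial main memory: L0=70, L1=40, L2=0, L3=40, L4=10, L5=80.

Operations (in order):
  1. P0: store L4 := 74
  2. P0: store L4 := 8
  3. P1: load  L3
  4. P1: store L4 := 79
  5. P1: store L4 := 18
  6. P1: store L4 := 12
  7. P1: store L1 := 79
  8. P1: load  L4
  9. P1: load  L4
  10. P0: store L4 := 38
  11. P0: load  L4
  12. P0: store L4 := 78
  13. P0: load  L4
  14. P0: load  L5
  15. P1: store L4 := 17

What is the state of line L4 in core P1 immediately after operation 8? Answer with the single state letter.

[1] P0: store L4 := 74 | P0:M(74), P1:I | bus: BusRdX
[2] P0: store L4 := 8 | P0:M(8), P1:I | bus: none
[3] P1: load  L3 | P0:I, P1:S(40) | bus: BusRd
[4] P1: store L4 := 79 | P0:I, P1:M(79) | bus: BusRdX,Flush
[5] P1: store L4 := 18 | P0:I, P1:M(18) | bus: none
[6] P1: store L4 := 12 | P0:I, P1:M(12) | bus: none
[7] P1: store L1 := 79 | P0:I, P1:M(79) | bus: BusRdX
[8] P1: load  L4 | P0:I, P1:M(12) | bus: none
[9] P1: load  L4 | P0:I, P1:M(12) | bus: none
[10] P0: store L4 := 38 | P0:M(38), P1:I | bus: BusRdX,Flush
[11] P0: load  L4 | P0:M(38), P1:I | bus: none
[12] P0: store L4 := 78 | P0:M(78), P1:I | bus: none
[13] P0: load  L4 | P0:M(78), P1:I | bus: none
[14] P0: load  L5 | P0:S(80), P1:I | bus: BusRd
[15] P1: store L4 := 17 | P0:I, P1:M(17) | bus: BusRdX,Flush

state = M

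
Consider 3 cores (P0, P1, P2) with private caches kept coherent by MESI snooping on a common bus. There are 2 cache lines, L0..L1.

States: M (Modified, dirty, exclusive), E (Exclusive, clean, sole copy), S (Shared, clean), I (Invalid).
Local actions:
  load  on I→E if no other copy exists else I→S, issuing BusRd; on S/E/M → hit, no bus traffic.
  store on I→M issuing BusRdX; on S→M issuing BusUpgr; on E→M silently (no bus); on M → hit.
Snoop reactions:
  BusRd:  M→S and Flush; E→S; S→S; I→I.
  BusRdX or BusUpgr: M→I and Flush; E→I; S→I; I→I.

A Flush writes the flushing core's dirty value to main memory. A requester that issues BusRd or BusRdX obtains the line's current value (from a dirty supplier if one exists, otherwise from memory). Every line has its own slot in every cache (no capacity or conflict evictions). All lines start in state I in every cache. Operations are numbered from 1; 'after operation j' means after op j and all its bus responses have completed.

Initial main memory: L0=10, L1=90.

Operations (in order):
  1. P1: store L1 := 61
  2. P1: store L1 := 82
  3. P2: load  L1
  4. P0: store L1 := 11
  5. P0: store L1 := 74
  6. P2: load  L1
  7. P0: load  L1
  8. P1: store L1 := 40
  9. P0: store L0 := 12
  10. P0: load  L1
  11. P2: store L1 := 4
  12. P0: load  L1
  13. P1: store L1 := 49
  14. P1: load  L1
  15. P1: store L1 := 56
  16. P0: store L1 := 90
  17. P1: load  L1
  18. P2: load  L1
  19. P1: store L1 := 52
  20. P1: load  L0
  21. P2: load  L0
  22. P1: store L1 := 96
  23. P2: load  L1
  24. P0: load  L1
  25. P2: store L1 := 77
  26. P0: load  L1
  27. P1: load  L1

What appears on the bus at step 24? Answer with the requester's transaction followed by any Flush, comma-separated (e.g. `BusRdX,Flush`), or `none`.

bus = BusRd

step 1: P1: store L1 := 61  ⟶  IMI  (L1)  txn=BusRdX  M[L1]=90
step 2: P1: store L1 := 82  ⟶  IMI  (L1)  txn=∅  M[L1]=90
step 3: P2: load  L1  ⟶  ISS  (L1)  txn=BusRd+Flush  M[L1]=82
step 4: P0: store L1 := 11  ⟶  MII  (L1)  txn=BusRdX  M[L1]=82
step 5: P0: store L1 := 74  ⟶  MII  (L1)  txn=∅  M[L1]=82
step 6: P2: load  L1  ⟶  SIS  (L1)  txn=BusRd+Flush  M[L1]=74
step 7: P0: load  L1  ⟶  SIS  (L1)  txn=∅  M[L1]=74
step 8: P1: store L1 := 40  ⟶  IMI  (L1)  txn=BusRdX  M[L1]=74
step 9: P0: store L0 := 12  ⟶  MII  (L0)  txn=BusRdX  M[L0]=10
step 10: P0: load  L1  ⟶  SSI  (L1)  txn=BusRd+Flush  M[L1]=40
step 11: P2: store L1 := 4  ⟶  IIM  (L1)  txn=BusRdX  M[L1]=40
step 12: P0: load  L1  ⟶  SIS  (L1)  txn=BusRd+Flush  M[L1]=4
step 13: P1: store L1 := 49  ⟶  IMI  (L1)  txn=BusRdX  M[L1]=4
step 14: P1: load  L1  ⟶  IMI  (L1)  txn=∅  M[L1]=4
step 15: P1: store L1 := 56  ⟶  IMI  (L1)  txn=∅  M[L1]=4
step 16: P0: store L1 := 90  ⟶  MII  (L1)  txn=BusRdX+Flush  M[L1]=56
step 17: P1: load  L1  ⟶  SSI  (L1)  txn=BusRd+Flush  M[L1]=90
step 18: P2: load  L1  ⟶  SSS  (L1)  txn=BusRd  M[L1]=90
step 19: P1: store L1 := 52  ⟶  IMI  (L1)  txn=BusUpgr  M[L1]=90
step 20: P1: load  L0  ⟶  SSI  (L0)  txn=BusRd+Flush  M[L0]=12
step 21: P2: load  L0  ⟶  SSS  (L0)  txn=BusRd  M[L0]=12
step 22: P1: store L1 := 96  ⟶  IMI  (L1)  txn=∅  M[L1]=90
step 23: P2: load  L1  ⟶  ISS  (L1)  txn=BusRd+Flush  M[L1]=96
step 24: P0: load  L1  ⟶  SSS  (L1)  txn=BusRd  M[L1]=96
step 25: P2: store L1 := 77  ⟶  IIM  (L1)  txn=BusUpgr  M[L1]=96
step 26: P0: load  L1  ⟶  SIS  (L1)  txn=BusRd+Flush  M[L1]=77
step 27: P1: load  L1  ⟶  SSS  (L1)  txn=BusRd  M[L1]=77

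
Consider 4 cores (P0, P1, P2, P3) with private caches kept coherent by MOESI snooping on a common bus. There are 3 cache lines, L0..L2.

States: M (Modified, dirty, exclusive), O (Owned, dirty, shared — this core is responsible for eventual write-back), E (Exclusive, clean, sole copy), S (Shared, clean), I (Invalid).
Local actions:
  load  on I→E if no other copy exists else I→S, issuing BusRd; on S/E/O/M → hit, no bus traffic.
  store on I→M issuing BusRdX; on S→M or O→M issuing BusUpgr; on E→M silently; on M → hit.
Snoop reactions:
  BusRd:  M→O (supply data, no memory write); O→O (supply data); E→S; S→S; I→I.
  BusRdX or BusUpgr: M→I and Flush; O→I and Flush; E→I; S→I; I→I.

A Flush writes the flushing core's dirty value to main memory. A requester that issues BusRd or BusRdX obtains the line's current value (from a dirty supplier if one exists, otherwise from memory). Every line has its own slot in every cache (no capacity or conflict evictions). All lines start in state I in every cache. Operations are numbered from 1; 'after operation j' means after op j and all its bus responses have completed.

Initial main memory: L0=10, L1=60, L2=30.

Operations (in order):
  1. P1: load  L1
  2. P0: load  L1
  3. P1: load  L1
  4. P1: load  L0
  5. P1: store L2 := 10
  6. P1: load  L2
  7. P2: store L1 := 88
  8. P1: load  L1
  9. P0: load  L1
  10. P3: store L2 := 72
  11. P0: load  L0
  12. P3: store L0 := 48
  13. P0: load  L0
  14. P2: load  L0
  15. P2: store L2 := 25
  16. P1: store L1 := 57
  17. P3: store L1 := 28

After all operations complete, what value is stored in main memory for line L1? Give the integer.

[1] P1: load  L1 | P0:I, P1:E(60), P2:I, P3:I | bus: BusRd
[2] P0: load  L1 | P0:S(60), P1:S(60), P2:I, P3:I | bus: BusRd
[3] P1: load  L1 | P0:S(60), P1:S(60), P2:I, P3:I | bus: none
[4] P1: load  L0 | P0:I, P1:E(10), P2:I, P3:I | bus: BusRd
[5] P1: store L2 := 10 | P0:I, P1:M(10), P2:I, P3:I | bus: BusRdX
[6] P1: load  L2 | P0:I, P1:M(10), P2:I, P3:I | bus: none
[7] P2: store L1 := 88 | P0:I, P1:I, P2:M(88), P3:I | bus: BusRdX
[8] P1: load  L1 | P0:I, P1:S(88), P2:O(88), P3:I | bus: BusRd
[9] P0: load  L1 | P0:S(88), P1:S(88), P2:O(88), P3:I | bus: BusRd
[10] P3: store L2 := 72 | P0:I, P1:I, P2:I, P3:M(72) | bus: BusRdX,Flush
[11] P0: load  L0 | P0:S(10), P1:S(10), P2:I, P3:I | bus: BusRd
[12] P3: store L0 := 48 | P0:I, P1:I, P2:I, P3:M(48) | bus: BusRdX
[13] P0: load  L0 | P0:S(48), P1:I, P2:I, P3:O(48) | bus: BusRd
[14] P2: load  L0 | P0:S(48), P1:I, P2:S(48), P3:O(48) | bus: BusRd
[15] P2: store L2 := 25 | P0:I, P1:I, P2:M(25), P3:I | bus: BusRdX,Flush
[16] P1: store L1 := 57 | P0:I, P1:M(57), P2:I, P3:I | bus: BusUpgr,Flush
[17] P3: store L1 := 28 | P0:I, P1:I, P2:I, P3:M(28) | bus: BusRdX,Flush

memory[L1] = 57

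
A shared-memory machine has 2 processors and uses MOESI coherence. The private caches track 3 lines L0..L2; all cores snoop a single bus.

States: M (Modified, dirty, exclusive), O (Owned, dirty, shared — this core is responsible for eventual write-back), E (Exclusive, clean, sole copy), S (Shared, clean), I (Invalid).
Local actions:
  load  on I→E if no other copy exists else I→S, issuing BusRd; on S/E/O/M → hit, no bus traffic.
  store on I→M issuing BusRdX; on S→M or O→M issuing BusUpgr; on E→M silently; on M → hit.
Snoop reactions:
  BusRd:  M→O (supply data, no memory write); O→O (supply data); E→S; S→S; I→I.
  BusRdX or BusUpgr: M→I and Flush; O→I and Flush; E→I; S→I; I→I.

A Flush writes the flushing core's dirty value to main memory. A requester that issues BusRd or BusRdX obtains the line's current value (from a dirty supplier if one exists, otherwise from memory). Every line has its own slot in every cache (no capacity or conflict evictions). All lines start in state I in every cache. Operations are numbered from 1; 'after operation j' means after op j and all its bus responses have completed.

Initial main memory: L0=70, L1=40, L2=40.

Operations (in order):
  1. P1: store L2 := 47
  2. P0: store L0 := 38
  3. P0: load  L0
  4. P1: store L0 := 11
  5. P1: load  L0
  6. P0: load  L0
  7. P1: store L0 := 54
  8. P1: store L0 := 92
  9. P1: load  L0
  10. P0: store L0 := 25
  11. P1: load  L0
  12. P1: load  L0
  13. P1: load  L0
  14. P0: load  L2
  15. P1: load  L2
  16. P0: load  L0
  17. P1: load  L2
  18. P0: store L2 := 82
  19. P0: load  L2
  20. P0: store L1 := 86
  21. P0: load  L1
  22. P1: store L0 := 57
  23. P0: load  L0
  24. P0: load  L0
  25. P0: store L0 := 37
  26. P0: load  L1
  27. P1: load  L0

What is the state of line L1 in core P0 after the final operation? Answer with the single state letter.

state = M

[1] P1: store L2 := 47 | P0:I, P1:M(47) | bus: BusRdX
[2] P0: store L0 := 38 | P0:M(38), P1:I | bus: BusRdX
[3] P0: load  L0 | P0:M(38), P1:I | bus: none
[4] P1: store L0 := 11 | P0:I, P1:M(11) | bus: BusRdX,Flush
[5] P1: load  L0 | P0:I, P1:M(11) | bus: none
[6] P0: load  L0 | P0:S(11), P1:O(11) | bus: BusRd
[7] P1: store L0 := 54 | P0:I, P1:M(54) | bus: BusUpgr
[8] P1: store L0 := 92 | P0:I, P1:M(92) | bus: none
[9] P1: load  L0 | P0:I, P1:M(92) | bus: none
[10] P0: store L0 := 25 | P0:M(25), P1:I | bus: BusRdX,Flush
[11] P1: load  L0 | P0:O(25), P1:S(25) | bus: BusRd
[12] P1: load  L0 | P0:O(25), P1:S(25) | bus: none
[13] P1: load  L0 | P0:O(25), P1:S(25) | bus: none
[14] P0: load  L2 | P0:S(47), P1:O(47) | bus: BusRd
[15] P1: load  L2 | P0:S(47), P1:O(47) | bus: none
[16] P0: load  L0 | P0:O(25), P1:S(25) | bus: none
[17] P1: load  L2 | P0:S(47), P1:O(47) | bus: none
[18] P0: store L2 := 82 | P0:M(82), P1:I | bus: BusUpgr,Flush
[19] P0: load  L2 | P0:M(82), P1:I | bus: none
[20] P0: store L1 := 86 | P0:M(86), P1:I | bus: BusRdX
[21] P0: load  L1 | P0:M(86), P1:I | bus: none
[22] P1: store L0 := 57 | P0:I, P1:M(57) | bus: BusUpgr,Flush
[23] P0: load  L0 | P0:S(57), P1:O(57) | bus: BusRd
[24] P0: load  L0 | P0:S(57), P1:O(57) | bus: none
[25] P0: store L0 := 37 | P0:M(37), P1:I | bus: BusUpgr,Flush
[26] P0: load  L1 | P0:M(86), P1:I | bus: none
[27] P1: load  L0 | P0:O(37), P1:S(37) | bus: BusRd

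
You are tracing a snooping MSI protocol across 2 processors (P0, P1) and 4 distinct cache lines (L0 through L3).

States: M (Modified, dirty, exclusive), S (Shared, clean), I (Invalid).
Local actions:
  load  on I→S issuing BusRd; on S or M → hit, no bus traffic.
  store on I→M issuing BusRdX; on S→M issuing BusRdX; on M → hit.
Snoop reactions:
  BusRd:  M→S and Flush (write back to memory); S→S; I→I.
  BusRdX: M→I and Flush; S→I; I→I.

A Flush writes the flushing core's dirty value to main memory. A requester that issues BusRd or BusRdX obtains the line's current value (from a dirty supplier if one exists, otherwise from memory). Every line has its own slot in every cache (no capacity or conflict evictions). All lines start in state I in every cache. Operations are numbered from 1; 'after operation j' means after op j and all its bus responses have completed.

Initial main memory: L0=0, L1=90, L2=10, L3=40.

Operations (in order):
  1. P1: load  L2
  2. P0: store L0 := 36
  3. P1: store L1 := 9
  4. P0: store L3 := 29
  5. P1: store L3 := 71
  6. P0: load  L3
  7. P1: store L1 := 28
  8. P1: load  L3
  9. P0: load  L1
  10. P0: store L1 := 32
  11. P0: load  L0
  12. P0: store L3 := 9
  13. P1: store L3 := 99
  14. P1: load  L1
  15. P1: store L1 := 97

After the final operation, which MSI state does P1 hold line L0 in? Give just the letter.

  op1 P1: load  L2 → I/S on L2; bus BusRd; mem=10
  op2 P0: store L0 := 36 → M/I on L0; bus BusRdX; mem=0
  op3 P1: store L1 := 9 → I/M on L1; bus BusRdX; mem=90
  op4 P0: store L3 := 29 → M/I on L3; bus BusRdX; mem=40
  op5 P1: store L3 := 71 → I/M on L3; bus BusRdX Flush; mem=29
  op6 P0: load  L3 → S/S on L3; bus BusRd Flush; mem=71
  op7 P1: store L1 := 28 → I/M on L1; bus (none); mem=90
  op8 P1: load  L3 → S/S on L3; bus (none); mem=71
  op9 P0: load  L1 → S/S on L1; bus BusRd Flush; mem=28
  op10 P0: store L1 := 32 → M/I on L1; bus BusRdX; mem=28
  op11 P0: load  L0 → M/I on L0; bus (none); mem=0
  op12 P0: store L3 := 9 → M/I on L3; bus BusRdX; mem=71
  op13 P1: store L3 := 99 → I/M on L3; bus BusRdX Flush; mem=9
  op14 P1: load  L1 → S/S on L1; bus BusRd Flush; mem=32
  op15 P1: store L1 := 97 → I/M on L1; bus BusRdX; mem=32

state = I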